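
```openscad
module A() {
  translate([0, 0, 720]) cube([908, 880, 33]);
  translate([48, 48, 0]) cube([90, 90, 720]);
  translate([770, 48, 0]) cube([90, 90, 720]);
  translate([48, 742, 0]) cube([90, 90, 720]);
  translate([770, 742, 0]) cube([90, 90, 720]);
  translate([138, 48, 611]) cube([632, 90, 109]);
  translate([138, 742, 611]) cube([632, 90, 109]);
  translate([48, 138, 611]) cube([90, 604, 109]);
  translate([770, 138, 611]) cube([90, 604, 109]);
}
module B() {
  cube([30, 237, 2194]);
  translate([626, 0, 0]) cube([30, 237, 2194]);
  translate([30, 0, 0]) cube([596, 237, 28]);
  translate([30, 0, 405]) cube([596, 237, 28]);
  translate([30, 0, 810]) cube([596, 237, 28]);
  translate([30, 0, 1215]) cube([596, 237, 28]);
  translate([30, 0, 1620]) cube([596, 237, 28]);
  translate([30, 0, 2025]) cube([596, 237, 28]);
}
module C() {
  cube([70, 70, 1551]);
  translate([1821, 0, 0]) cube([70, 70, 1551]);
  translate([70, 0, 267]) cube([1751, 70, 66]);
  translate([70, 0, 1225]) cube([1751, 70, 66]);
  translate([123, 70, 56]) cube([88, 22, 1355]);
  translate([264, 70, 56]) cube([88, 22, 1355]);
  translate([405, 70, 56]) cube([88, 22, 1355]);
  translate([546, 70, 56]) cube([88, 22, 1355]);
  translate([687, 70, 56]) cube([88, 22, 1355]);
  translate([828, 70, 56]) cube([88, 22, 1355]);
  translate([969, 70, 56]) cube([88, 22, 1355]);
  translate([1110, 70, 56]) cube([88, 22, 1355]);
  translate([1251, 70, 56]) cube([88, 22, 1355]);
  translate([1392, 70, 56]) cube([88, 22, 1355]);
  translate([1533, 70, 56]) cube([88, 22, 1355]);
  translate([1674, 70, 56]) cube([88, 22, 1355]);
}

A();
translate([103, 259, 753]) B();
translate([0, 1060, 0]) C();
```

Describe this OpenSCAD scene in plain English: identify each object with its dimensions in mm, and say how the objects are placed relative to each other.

A is a table with a 908×880 mm rectangular top, 33 mm thick, top surface at z = 753 mm, supported by four 90×90 mm square legs, each inset 48 mm from the nearest pair of top edges, running from the floor. Four apron rails, 90 mm thick and 109 mm tall, run between adjacent legs with their top edges flush with the underside of the top and their outer faces flush with the legs' outer faces.

B is an open bookshelf. Two side panels, each 30 mm thick, 237 mm deep and 2194 mm tall, stand 656 mm apart (outside-to-outside). Between them sit 6 shelves, each 28 mm thick and 237 mm deep, spanning the full gap between the sides. The bottom shelf rests on the floor (its underside at z = 0) and the clear gap between one shelf's top and the next shelf's underside is 377 mm.

C is a fence section. Two 70×70 mm posts, 1551 mm tall, stand on the floor with a clear span of 1751 mm between their inner faces. Two horizontal rails of 70×66 mm section span the gap between the posts with their undersides at z = 267 mm and z = 1225 mm, flush with the posts' −y face. 12 pickets, each 88 mm wide, 22 mm thick and 1355 mm tall, are fixed to the +y face of the rails with their bottoms at z = 56 mm, evenly spaced across the span with equal gaps (rounded down to the nearest mm) at the −x end and between each pair — any rounding remainder accumulates at the +x end.

The bookshelf is on top of the table. The fence section is on the floor beside the table on its +y side.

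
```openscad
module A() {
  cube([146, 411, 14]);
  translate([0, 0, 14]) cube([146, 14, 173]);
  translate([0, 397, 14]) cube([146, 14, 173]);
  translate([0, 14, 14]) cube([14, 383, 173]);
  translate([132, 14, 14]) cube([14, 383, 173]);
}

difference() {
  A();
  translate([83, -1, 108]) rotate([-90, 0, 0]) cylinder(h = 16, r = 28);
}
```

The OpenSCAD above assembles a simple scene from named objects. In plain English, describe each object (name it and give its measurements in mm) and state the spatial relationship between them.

A is an open-topped rectangular box: outside dimensions 146×411×187 mm, with a uniform wall and base thickness of 14 mm. The base is a full 146×411 slab on the floor; four walls sit on top of the base. The front and back walls (the −y and +y sides) span the full width; the two side walls fit between them.

The open box has a circular hole of radius 28 mm through its front wall, centred at (x = 83, z = 108).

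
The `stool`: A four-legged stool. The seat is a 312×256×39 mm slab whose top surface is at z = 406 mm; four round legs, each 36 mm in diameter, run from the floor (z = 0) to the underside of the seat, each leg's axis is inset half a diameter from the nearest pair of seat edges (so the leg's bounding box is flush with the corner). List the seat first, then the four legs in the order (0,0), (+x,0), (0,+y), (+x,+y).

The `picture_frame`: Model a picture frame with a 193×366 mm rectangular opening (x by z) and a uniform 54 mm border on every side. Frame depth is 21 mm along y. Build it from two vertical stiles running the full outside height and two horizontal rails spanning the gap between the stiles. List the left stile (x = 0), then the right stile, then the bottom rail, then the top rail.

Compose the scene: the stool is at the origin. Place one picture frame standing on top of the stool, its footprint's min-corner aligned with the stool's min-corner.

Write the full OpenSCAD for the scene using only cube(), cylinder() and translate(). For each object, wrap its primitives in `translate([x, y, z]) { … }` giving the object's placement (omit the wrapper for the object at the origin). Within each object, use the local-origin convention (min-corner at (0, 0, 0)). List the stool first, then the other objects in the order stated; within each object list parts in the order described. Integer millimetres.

translate([0, 0, 367]) cube([312, 256, 39]);
translate([18, 18, 0]) cylinder(h = 367, r = 18);
translate([294, 18, 0]) cylinder(h = 367, r = 18);
translate([18, 238, 0]) cylinder(h = 367, r = 18);
translate([294, 238, 0]) cylinder(h = 367, r = 18);
translate([0, 0, 406]) {
  cube([54, 21, 474]);
  translate([247, 0, 0]) cube([54, 21, 474]);
  translate([54, 0, 0]) cube([193, 21, 54]);
  translate([54, 0, 420]) cube([193, 21, 54]);
}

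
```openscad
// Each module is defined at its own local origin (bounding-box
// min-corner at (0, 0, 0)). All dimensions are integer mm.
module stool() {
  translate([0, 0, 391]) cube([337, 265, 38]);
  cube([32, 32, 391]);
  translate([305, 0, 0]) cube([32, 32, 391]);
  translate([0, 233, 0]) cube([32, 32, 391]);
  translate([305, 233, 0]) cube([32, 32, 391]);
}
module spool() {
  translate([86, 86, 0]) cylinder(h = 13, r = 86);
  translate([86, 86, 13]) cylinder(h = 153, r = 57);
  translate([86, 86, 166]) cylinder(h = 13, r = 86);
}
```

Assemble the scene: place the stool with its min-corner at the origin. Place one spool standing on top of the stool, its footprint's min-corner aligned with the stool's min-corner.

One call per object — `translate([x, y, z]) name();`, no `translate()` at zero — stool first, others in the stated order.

stool();
translate([0, 0, 429]) spool();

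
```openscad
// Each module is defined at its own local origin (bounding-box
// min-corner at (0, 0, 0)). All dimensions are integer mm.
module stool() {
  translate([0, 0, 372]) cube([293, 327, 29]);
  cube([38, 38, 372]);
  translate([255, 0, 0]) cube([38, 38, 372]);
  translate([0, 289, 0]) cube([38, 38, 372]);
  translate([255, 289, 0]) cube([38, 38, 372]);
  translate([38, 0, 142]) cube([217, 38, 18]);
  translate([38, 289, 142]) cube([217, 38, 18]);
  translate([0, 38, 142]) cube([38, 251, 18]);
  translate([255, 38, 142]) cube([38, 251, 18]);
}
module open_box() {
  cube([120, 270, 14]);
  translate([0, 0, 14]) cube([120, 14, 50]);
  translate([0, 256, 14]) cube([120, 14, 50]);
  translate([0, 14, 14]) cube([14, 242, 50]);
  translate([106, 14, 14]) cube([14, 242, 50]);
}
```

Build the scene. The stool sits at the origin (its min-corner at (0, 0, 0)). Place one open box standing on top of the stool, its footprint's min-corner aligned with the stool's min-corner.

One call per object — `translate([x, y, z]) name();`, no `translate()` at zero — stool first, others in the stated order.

stool();
translate([0, 0, 401]) open_box();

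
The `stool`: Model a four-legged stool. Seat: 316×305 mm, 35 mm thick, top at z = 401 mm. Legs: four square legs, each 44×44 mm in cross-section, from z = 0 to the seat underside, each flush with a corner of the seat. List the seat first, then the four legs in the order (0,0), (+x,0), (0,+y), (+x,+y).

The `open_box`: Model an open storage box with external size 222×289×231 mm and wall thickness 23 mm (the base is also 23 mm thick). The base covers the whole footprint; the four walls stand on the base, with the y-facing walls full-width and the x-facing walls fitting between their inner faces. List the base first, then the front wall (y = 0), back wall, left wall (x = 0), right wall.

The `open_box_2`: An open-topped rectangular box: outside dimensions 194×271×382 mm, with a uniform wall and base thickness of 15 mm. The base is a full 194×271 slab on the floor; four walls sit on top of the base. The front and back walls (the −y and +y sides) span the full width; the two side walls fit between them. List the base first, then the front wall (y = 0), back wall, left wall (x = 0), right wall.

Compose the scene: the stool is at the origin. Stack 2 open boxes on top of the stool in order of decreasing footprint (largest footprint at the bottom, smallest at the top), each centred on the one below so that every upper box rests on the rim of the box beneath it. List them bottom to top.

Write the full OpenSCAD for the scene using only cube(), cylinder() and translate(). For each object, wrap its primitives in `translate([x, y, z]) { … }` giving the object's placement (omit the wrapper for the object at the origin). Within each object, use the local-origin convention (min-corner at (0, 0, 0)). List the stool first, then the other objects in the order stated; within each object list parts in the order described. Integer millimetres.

translate([0, 0, 366]) cube([316, 305, 35]);
cube([44, 44, 366]);
translate([272, 0, 0]) cube([44, 44, 366]);
translate([0, 261, 0]) cube([44, 44, 366]);
translate([272, 261, 0]) cube([44, 44, 366]);
translate([47, 8, 401]) {
  cube([222, 289, 23]);
  translate([0, 0, 23]) cube([222, 23, 208]);
  translate([0, 266, 23]) cube([222, 23, 208]);
  translate([0, 23, 23]) cube([23, 243, 208]);
  translate([199, 23, 23]) cube([23, 243, 208]);
}
translate([61, 17, 632]) {
  cube([194, 271, 15]);
  translate([0, 0, 15]) cube([194, 15, 367]);
  translate([0, 256, 15]) cube([194, 15, 367]);
  translate([0, 15, 15]) cube([15, 241, 367]);
  translate([179, 15, 15]) cube([15, 241, 367]);
}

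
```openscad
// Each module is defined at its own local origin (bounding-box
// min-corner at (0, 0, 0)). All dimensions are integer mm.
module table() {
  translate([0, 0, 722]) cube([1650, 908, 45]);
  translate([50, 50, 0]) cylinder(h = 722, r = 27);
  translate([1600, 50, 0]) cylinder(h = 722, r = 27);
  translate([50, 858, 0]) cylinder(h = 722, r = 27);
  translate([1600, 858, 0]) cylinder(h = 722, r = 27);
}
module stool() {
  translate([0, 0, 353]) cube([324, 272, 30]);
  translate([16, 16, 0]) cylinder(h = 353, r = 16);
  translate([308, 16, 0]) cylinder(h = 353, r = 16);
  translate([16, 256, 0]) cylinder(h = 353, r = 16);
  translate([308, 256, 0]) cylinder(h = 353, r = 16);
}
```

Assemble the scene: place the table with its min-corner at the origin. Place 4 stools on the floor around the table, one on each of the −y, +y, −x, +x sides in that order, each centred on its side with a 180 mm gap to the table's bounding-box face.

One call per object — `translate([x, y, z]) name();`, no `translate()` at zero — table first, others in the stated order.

table();
translate([663, -452, 0]) stool();
translate([663, 1088, 0]) stool();
translate([-504, 318, 0]) stool();
translate([1830, 318, 0]) stool();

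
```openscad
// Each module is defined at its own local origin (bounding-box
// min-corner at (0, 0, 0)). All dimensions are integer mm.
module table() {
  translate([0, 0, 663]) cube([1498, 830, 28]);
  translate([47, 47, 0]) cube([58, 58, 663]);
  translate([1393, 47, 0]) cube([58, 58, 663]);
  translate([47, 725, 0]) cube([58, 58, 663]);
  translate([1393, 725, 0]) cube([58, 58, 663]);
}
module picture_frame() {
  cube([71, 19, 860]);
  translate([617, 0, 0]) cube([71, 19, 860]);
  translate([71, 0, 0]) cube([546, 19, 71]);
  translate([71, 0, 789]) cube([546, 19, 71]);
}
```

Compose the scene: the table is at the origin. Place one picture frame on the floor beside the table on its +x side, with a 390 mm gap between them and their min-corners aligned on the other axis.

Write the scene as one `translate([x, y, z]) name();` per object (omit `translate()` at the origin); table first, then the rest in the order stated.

table();
translate([1888, 0, 0]) picture_frame();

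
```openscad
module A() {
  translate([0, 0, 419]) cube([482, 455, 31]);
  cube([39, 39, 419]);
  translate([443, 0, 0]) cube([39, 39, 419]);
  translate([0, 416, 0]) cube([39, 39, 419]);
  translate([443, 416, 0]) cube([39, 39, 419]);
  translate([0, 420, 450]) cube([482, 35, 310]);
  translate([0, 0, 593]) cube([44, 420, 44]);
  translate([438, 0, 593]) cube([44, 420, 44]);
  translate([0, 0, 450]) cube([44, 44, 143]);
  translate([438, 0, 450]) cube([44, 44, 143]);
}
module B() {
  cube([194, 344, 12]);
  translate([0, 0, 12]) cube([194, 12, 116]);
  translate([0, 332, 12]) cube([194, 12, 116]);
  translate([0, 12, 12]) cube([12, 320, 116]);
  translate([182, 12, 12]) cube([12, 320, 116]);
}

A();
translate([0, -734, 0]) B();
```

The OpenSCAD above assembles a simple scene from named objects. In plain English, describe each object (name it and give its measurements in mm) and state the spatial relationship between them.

A is a chair. The seat is a 482×455×31 mm slab with its top at z = 450 mm, on four 39×39 mm corner legs (flush with the seat edges, standing on z = 0). A flat backrest 35 mm thick, 310 mm tall, spans the full seat width and rises from the seat top along its +y edge, rear face flush with the rear of the seat. Two armrests of 44×44 mm section run along each side from the seat's front edge to the front of the backrest, top faces 187 mm above the seat top and outer faces flush with the seat's x-edges; a 44×44 mm post under the front of each armrest stands on the seat at the front corner.

B is an open-topped rectangular box: outside dimensions 194×344×128 mm, with a uniform wall and base thickness of 12 mm. The base is a full 194×344 slab on the floor; four walls sit on top of the base. The front and back walls (the −y and +y sides) span the full width; the two side walls fit between them.

The open box is on the floor beside the chair on its −y side.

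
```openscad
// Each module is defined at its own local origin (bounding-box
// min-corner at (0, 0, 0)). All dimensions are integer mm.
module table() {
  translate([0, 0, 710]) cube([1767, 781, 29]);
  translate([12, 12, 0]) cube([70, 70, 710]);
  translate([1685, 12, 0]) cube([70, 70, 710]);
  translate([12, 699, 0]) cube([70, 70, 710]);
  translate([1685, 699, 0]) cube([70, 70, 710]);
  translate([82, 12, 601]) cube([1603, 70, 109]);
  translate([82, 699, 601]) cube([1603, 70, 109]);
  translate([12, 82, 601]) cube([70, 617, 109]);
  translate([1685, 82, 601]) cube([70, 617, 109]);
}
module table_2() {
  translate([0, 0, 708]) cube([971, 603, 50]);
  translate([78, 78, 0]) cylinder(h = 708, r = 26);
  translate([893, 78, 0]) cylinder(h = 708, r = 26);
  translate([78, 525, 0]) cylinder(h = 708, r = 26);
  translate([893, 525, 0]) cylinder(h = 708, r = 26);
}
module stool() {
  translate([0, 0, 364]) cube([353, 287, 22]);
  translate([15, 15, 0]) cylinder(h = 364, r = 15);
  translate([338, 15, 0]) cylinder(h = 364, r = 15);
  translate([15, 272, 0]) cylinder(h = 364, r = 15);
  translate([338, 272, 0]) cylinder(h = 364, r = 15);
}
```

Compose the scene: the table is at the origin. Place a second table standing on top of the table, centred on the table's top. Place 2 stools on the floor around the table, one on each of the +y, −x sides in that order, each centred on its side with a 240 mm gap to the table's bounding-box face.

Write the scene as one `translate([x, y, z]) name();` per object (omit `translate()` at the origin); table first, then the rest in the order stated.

table();
translate([398, 89, 739]) table_2();
translate([707, 1021, 0]) stool();
translate([-593, 247, 0]) stool();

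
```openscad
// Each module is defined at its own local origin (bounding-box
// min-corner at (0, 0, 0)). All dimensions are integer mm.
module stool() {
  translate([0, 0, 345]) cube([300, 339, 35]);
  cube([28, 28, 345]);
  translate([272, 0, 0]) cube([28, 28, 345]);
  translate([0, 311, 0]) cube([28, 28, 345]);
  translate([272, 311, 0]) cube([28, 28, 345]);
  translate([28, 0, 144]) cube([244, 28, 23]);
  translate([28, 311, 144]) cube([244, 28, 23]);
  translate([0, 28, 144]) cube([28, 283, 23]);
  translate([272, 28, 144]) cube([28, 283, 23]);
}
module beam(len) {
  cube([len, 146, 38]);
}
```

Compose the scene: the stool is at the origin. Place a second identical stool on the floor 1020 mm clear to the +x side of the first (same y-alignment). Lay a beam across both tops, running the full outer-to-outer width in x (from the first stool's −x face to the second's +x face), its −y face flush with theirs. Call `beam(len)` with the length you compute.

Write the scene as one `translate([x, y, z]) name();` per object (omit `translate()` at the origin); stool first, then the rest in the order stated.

stool();
translate([1320, 0, 0]) stool();
translate([0, 0, 380]) beam(1620);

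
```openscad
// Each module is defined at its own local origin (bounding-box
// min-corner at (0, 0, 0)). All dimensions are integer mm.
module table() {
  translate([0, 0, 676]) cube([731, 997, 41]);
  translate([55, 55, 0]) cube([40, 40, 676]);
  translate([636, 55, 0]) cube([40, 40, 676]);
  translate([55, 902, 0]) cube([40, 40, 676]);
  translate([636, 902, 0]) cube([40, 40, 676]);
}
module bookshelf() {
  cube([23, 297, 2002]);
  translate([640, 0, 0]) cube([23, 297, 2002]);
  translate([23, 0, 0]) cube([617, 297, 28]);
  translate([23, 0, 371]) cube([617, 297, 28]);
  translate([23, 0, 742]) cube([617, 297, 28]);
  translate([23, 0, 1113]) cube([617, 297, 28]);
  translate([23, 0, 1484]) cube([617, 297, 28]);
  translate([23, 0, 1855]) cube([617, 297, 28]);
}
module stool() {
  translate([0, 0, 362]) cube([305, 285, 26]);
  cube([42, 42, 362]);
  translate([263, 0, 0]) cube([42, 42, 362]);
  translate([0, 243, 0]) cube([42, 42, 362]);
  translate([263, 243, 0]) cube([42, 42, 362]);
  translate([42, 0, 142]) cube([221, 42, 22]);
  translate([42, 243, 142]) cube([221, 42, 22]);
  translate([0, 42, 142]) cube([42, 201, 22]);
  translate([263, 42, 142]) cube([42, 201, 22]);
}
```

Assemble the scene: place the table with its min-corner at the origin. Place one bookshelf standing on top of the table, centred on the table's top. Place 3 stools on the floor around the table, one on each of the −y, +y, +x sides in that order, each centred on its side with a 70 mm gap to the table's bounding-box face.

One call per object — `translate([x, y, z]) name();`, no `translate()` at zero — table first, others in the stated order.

table();
translate([34, 350, 717]) bookshelf();
translate([213, -355, 0]) stool();
translate([213, 1067, 0]) stool();
translate([801, 356, 0]) stool();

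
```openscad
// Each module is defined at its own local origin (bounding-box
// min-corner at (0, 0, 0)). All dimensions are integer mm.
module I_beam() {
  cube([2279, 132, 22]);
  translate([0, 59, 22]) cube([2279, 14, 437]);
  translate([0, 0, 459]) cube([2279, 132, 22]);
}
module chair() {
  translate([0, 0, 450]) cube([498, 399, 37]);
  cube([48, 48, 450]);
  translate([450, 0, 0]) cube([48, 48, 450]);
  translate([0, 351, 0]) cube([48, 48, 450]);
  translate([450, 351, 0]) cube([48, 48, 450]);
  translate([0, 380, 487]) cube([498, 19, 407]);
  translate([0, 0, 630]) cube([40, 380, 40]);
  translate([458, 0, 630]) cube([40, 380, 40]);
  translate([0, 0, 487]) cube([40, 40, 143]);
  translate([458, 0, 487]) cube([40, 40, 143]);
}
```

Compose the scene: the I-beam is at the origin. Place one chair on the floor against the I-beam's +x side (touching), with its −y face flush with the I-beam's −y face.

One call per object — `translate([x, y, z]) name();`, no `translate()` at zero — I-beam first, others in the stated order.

I_beam();
translate([2279, 0, 0]) chair();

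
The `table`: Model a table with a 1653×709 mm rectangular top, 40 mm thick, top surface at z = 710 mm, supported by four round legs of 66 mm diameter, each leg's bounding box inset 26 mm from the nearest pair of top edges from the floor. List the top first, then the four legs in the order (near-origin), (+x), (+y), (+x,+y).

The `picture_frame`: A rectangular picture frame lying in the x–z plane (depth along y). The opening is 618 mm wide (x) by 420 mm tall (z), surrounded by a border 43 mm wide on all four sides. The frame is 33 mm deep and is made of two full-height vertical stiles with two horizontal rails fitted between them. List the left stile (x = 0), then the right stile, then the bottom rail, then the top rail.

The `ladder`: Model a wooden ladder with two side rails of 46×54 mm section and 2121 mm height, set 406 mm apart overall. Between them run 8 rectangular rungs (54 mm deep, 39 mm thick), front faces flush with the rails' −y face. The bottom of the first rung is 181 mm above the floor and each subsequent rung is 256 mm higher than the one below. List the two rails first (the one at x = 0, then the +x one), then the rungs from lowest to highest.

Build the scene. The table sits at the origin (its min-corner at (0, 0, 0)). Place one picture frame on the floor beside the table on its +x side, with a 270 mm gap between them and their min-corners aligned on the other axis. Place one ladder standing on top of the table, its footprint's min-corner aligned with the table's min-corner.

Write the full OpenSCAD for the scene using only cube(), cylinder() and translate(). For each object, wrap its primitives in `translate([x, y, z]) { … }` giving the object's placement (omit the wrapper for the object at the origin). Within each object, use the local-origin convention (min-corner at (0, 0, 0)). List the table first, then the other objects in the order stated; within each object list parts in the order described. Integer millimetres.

translate([0, 0, 670]) cube([1653, 709, 40]);
translate([59, 59, 0]) cylinder(h = 670, r = 33);
translate([1594, 59, 0]) cylinder(h = 670, r = 33);
translate([59, 650, 0]) cylinder(h = 670, r = 33);
translate([1594, 650, 0]) cylinder(h = 670, r = 33);
translate([1923, 0, 0]) {
  cube([43, 33, 506]);
  translate([661, 0, 0]) cube([43, 33, 506]);
  translate([43, 0, 0]) cube([618, 33, 43]);
  translate([43, 0, 463]) cube([618, 33, 43]);
}
translate([0, 0, 710]) {
  cube([46, 54, 2121]);
  translate([360, 0, 0]) cube([46, 54, 2121]);
  translate([46, 0, 181]) cube([314, 54, 39]);
  translate([46, 0, 437]) cube([314, 54, 39]);
  translate([46, 0, 693]) cube([314, 54, 39]);
  translate([46, 0, 949]) cube([314, 54, 39]);
  translate([46, 0, 1205]) cube([314, 54, 39]);
  translate([46, 0, 1461]) cube([314, 54, 39]);
  translate([46, 0, 1717]) cube([314, 54, 39]);
  translate([46, 0, 1973]) cube([314, 54, 39]);
}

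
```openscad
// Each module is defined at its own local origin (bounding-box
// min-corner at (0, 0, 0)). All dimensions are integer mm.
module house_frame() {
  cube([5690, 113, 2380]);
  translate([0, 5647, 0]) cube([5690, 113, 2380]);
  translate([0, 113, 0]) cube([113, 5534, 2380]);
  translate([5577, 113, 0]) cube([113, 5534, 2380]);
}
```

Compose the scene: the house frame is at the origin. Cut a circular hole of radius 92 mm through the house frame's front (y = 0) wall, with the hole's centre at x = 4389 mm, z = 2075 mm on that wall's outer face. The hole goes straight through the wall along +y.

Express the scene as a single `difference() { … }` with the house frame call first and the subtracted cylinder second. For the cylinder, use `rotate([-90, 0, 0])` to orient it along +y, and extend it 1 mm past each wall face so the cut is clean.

difference() {
  house_frame();
  translate([4389, -1, 2075]) rotate([-90, 0, 0]) cylinder(h = 115, r = 92);
}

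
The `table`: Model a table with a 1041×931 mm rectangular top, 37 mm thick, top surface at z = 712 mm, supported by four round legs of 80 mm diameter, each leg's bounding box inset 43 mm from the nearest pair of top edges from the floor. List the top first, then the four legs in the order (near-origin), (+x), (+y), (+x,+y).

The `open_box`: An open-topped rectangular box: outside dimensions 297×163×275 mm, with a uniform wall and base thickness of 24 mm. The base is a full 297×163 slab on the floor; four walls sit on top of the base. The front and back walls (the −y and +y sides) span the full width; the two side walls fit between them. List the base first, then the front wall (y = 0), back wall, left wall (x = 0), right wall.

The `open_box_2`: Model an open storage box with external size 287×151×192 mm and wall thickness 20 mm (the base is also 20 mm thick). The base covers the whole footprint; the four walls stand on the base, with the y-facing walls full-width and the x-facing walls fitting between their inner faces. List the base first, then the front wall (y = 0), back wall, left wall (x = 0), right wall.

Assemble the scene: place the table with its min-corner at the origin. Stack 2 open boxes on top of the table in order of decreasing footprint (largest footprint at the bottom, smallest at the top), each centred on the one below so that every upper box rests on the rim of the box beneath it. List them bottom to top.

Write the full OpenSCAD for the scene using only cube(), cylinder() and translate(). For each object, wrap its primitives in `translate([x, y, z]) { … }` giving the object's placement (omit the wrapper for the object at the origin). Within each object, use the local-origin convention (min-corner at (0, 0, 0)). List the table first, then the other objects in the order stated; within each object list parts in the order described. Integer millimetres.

translate([0, 0, 675]) cube([1041, 931, 37]);
translate([83, 83, 0]) cylinder(h = 675, r = 40);
translate([958, 83, 0]) cylinder(h = 675, r = 40);
translate([83, 848, 0]) cylinder(h = 675, r = 40);
translate([958, 848, 0]) cylinder(h = 675, r = 40);
translate([372, 384, 712]) {
  cube([297, 163, 24]);
  translate([0, 0, 24]) cube([297, 24, 251]);
  translate([0, 139, 24]) cube([297, 24, 251]);
  translate([0, 24, 24]) cube([24, 115, 251]);
  translate([273, 24, 24]) cube([24, 115, 251]);
}
translate([377, 390, 987]) {
  cube([287, 151, 20]);
  translate([0, 0, 20]) cube([287, 20, 172]);
  translate([0, 131, 20]) cube([287, 20, 172]);
  translate([0, 20, 20]) cube([20, 111, 172]);
  translate([267, 20, 20]) cube([20, 111, 172]);
}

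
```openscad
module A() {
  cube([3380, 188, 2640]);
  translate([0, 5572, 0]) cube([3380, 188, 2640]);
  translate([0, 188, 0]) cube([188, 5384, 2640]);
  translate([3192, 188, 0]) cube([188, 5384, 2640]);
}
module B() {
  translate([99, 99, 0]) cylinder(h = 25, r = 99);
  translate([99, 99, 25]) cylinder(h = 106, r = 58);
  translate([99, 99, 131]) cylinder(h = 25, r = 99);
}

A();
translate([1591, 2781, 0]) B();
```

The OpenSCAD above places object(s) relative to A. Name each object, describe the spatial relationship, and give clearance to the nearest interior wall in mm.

Clearances: x = 1403, y = 2593; minimum 1403 mm.

A is a house frame. B is a spool. The spool sits inside the house frame, centred. The clearance to the nearest interior wall is 1403 mm.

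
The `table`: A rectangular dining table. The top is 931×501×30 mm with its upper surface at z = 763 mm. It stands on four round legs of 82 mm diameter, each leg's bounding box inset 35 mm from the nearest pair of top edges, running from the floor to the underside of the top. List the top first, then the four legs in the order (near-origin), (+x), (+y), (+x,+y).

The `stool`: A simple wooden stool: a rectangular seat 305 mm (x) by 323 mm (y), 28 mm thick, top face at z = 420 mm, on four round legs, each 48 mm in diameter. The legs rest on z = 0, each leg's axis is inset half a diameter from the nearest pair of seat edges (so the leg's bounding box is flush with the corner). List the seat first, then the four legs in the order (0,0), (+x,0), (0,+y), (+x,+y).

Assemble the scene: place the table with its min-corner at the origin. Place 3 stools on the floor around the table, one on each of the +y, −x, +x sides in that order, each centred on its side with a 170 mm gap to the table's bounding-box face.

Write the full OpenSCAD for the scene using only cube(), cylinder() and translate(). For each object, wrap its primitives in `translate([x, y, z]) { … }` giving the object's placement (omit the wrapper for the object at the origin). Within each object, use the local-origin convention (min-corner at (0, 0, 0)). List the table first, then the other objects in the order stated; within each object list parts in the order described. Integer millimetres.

translate([0, 0, 733]) cube([931, 501, 30]);
translate([76, 76, 0]) cylinder(h = 733, r = 41);
translate([855, 76, 0]) cylinder(h = 733, r = 41);
translate([76, 425, 0]) cylinder(h = 733, r = 41);
translate([855, 425, 0]) cylinder(h = 733, r = 41);
translate([313, 671, 0]) {
  translate([0, 0, 392]) cube([305, 323, 28]);
  translate([24, 24, 0]) cylinder(h = 392, r = 24);
  translate([281, 24, 0]) cylinder(h = 392, r = 24);
  translate([24, 299, 0]) cylinder(h = 392, r = 24);
  translate([281, 299, 0]) cylinder(h = 392, r = 24);
}
translate([-475, 89, 0]) {
  translate([0, 0, 392]) cube([305, 323, 28]);
  translate([24, 24, 0]) cylinder(h = 392, r = 24);
  translate([281, 24, 0]) cylinder(h = 392, r = 24);
  translate([24, 299, 0]) cylinder(h = 392, r = 24);
  translate([281, 299, 0]) cylinder(h = 392, r = 24);
}
translate([1101, 89, 0]) {
  translate([0, 0, 392]) cube([305, 323, 28]);
  translate([24, 24, 0]) cylinder(h = 392, r = 24);
  translate([281, 24, 0]) cylinder(h = 392, r = 24);
  translate([24, 299, 0]) cylinder(h = 392, r = 24);
  translate([281, 299, 0]) cylinder(h = 392, r = 24);
}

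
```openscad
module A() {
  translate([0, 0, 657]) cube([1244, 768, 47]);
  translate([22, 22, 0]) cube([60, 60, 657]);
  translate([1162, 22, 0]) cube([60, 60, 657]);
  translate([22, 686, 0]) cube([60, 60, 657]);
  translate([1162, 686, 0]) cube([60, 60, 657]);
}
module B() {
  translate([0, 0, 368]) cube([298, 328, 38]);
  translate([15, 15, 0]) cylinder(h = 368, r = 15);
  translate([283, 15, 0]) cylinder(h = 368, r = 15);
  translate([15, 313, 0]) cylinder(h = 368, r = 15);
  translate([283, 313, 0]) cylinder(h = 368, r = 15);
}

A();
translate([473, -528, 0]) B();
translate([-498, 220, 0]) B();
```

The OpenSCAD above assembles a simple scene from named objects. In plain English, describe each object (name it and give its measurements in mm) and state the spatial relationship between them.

A is a table with a 1244×768 mm rectangular top, 47 mm thick, top surface at z = 704 mm, supported by four 60×60 mm square legs, each inset 22 mm from the nearest pair of top edges, running from the floor.

B is a simple wooden stool: a rectangular seat 298 mm (x) by 328 mm (y), 38 mm thick, top face at z = 406 mm, on four round legs, each 30 mm in diameter. The legs rest on z = 0, each leg's axis is inset half a diameter from the nearest pair of seat edges (so the leg's bounding box is flush with the corner).

Two stools sit around the table at the −y, −x sides.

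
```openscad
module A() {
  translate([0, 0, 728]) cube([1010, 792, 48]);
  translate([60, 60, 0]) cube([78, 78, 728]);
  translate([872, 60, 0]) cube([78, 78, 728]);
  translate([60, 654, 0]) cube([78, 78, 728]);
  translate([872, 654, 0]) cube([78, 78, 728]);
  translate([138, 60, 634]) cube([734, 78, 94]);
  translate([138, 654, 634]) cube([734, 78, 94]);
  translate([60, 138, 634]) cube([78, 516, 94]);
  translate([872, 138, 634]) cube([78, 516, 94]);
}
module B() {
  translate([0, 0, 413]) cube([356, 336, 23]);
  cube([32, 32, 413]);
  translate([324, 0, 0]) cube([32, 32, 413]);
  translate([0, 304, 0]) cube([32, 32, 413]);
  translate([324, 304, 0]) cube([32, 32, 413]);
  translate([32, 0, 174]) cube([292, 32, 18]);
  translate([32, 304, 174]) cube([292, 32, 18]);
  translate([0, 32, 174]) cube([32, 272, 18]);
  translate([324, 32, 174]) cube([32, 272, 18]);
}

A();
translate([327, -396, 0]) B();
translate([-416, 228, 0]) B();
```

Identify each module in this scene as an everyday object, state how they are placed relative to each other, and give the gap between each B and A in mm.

Each stool's nearest face is 60 mm from the table's bounding box.

A is a table. B is a stool. Two stools sit around the table at the −y, −x sides. The gap between each stool and the table is 60 mm.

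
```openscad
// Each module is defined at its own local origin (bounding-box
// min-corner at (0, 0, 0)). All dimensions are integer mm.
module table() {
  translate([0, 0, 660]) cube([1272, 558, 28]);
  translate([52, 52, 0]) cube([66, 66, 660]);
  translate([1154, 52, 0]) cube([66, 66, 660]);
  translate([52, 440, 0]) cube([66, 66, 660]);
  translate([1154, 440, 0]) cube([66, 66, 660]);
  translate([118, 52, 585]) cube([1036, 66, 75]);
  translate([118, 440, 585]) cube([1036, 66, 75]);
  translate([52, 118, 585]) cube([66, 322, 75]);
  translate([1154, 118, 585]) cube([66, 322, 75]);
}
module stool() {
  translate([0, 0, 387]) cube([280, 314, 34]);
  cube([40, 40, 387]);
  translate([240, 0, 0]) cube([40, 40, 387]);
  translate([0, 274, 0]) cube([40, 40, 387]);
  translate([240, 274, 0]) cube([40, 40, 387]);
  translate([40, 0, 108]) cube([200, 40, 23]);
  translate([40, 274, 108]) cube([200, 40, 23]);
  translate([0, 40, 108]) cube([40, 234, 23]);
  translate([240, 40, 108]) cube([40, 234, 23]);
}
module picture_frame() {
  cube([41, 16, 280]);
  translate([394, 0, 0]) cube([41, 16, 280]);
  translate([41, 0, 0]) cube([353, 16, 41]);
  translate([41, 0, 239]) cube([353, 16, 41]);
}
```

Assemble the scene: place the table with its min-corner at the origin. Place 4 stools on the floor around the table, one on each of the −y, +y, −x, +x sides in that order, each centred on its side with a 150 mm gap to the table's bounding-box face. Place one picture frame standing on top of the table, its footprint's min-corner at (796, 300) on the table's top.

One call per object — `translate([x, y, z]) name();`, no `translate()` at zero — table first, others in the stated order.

table();
translate([496, -464, 0]) stool();
translate([496, 708, 0]) stool();
translate([-430, 122, 0]) stool();
translate([1422, 122, 0]) stool();
translate([796, 300, 688]) picture_frame();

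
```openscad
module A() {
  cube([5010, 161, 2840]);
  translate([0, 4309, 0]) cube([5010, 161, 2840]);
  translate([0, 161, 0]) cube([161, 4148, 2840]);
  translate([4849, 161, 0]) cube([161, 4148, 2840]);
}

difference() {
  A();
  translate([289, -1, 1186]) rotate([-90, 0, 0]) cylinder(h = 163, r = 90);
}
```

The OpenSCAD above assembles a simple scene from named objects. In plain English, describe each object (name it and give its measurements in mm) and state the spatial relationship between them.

A is the wall frame of a small rectangular building: four walls, each 2840 mm tall and 161 mm thick, enclosing a footprint 5010 mm (x) by 4470 mm (y) outside-to-outside, with no floor or roof. The front and back walls (the −y and +y sides) span the full width; the two side walls fit between them.

The house frame has a circular hole of radius 90 mm through its front wall, centred at (x = 289, z = 1186).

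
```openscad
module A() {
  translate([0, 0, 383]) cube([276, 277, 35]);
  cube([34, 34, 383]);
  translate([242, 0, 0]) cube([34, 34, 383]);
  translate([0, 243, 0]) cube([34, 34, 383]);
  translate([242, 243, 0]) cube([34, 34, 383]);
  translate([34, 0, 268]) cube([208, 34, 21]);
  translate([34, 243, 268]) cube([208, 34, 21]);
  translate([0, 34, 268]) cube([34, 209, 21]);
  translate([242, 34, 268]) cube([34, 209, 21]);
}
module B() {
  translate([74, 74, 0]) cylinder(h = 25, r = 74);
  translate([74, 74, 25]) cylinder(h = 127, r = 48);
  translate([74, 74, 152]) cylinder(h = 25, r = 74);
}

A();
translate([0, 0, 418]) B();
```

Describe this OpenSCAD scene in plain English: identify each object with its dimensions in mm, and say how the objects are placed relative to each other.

A is a simple wooden stool: a rectangular seat 276 mm (x) by 277 mm (y), 35 mm thick, top face at z = 418 mm, on four square legs, each 34×34 mm in cross-section. The legs rest on z = 0, each flush with a corner of the seat. Four stretchers, 34 mm wide and 21 mm tall, connect adjacent legs with their undersides at z = 268 mm, each running between the inner faces of the legs it joins and aligned with the legs' outer faces on the other axis.

B is a spool: two coaxial disc flanges of radius 74 mm and thickness 25 mm, joined by a core cylinder of radius 48 mm and height 127 mm. The lower flange rests on z = 0 and the three cylinders share a vertical axis.

The spool is on top of the stool.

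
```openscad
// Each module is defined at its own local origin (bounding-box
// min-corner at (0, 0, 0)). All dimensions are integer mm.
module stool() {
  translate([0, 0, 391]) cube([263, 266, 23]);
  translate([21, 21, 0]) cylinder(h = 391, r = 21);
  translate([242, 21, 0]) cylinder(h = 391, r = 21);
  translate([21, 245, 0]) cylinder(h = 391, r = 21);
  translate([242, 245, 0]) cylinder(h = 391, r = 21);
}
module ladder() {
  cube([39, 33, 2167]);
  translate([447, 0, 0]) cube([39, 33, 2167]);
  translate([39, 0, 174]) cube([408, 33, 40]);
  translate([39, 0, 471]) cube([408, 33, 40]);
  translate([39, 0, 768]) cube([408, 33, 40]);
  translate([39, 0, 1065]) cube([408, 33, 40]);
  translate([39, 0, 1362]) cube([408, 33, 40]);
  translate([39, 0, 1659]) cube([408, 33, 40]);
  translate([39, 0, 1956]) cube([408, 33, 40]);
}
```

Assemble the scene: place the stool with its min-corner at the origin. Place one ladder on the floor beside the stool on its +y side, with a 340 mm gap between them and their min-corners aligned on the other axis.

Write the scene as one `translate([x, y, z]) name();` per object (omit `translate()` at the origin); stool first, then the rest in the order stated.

stool();
translate([0, 606, 0]) ladder();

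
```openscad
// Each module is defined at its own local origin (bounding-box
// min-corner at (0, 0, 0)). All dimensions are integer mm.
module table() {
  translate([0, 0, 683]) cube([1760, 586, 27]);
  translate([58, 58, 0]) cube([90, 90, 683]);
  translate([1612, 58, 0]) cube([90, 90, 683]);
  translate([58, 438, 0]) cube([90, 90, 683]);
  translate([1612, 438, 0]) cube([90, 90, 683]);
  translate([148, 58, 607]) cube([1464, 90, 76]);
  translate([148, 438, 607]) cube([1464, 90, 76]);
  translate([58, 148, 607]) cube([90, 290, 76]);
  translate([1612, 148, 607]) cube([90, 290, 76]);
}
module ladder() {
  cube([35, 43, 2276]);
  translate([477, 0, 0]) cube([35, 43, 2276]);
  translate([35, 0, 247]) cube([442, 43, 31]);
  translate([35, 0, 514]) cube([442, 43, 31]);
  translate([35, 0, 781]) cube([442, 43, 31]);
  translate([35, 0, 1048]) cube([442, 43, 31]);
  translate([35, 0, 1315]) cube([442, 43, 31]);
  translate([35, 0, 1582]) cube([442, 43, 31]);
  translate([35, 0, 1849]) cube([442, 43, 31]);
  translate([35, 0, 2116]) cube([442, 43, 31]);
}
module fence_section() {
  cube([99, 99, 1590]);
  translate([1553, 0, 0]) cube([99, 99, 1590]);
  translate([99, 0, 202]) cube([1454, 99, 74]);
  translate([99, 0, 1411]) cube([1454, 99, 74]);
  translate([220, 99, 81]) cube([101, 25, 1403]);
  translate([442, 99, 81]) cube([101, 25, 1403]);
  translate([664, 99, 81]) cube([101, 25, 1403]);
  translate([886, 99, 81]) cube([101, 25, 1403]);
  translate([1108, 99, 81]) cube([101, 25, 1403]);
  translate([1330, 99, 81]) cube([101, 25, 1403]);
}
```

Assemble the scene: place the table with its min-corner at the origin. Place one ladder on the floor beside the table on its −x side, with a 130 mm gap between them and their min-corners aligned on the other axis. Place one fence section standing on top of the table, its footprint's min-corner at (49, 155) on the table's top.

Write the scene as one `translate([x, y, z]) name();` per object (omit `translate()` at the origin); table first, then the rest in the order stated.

table();
translate([-642, 0, 0]) ladder();
translate([49, 155, 710]) fence_section();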